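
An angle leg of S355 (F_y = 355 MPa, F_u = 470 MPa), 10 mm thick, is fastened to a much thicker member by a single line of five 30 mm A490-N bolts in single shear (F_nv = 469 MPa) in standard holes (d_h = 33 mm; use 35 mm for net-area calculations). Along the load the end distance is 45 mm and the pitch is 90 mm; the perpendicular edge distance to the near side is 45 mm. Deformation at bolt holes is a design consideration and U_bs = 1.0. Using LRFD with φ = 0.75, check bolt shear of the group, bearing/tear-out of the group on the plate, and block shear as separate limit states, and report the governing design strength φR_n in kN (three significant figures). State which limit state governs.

Bolt shear: A_b = π·30²/4 = 706.9 mm²; R_n = 469 × 706.9 × 5 × 1 / 1000 = 1658 kN → 0.75 × 1658 = 1240 kN.
Bearing: edge l_c = 28.5, r_n = 160.7 kN; interior l_c = 57, r_n = 321.5 kN; R_n = 160.7 + 4·321.5 = 1447 kN → 1080 kN.
Block shear: A_gv = 4050, A_nv = 2475, A_nt = 275 mm²; R_n = min(0.6F_uA_nv, 0.6F_yA_gv) + U_bs·F_u·A_nt = 827.2 kN → 620 kN.
Block shear governs: 620 kN.

620 kN (block shear governs)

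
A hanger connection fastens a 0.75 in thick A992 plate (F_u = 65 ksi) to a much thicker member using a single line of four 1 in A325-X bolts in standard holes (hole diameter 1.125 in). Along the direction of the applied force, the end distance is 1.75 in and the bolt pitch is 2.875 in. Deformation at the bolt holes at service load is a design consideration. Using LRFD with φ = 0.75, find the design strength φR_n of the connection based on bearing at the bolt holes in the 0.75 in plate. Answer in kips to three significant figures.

Per bolt r_n = 1.2 l_c t F_u ≤ 2.4 d t F_u; upper limit = 2.4 × 1 × 0.75 × 65 = 117 kips.
Edge bolt: l_c = 1.75 − 1.125/2 = 1.188 in → 1.2 × 1.188 × 0.75 × 65 = 69.47 → r_n = 69.47 kips.
Interior bolts: l_c = 2.875 − 1.125 = 1.75 in → 1.2 × 1.75 × 0.75 × 65 = 102.4 → r_n = 102.4 kips.
R_n = 1 × 69.47 + 3 × 102.4 = 376.6 kips.
Design strength φR_n = 0.75 × 376.6 = 282 kips.

282 kips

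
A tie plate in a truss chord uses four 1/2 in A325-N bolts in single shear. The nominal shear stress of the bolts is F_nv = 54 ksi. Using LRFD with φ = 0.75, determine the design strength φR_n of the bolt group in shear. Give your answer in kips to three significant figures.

31.8 kips

A_b = π × 0.5² / 4 = 0.1963 in².
R_n = F_nv · A_b · n · n_s = 54 × 0.1963 × 4 × 1 = 42.41 kips.
Design strength φR_n = 0.75 × 42.41 = 31.8 kips.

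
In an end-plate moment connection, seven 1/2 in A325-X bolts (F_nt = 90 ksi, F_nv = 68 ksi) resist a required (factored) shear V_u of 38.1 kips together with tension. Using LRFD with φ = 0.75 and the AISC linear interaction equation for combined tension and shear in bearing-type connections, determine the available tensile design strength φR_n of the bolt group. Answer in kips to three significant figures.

A_b = π·0.5²/4 = 0.1963 in²; f_rv = 38.1 / (7 × 0.1963) = 27.72 ksi.
F'_nt = 1.3 F_nt − (F_nt / φF_nv) f_rv = 1.3·90 − (90/(0.75·68))·27.72 = 68.08 ksi, capped at F_nt → F'_nt = 68.08 ksi.
R_n = F'_nt · A_b · n = 68.08 × 0.1963 × 7 = 93.57 kips.
Design strength φR_n = 0.75 × 93.57 = 70.2 kips.

70.2 kips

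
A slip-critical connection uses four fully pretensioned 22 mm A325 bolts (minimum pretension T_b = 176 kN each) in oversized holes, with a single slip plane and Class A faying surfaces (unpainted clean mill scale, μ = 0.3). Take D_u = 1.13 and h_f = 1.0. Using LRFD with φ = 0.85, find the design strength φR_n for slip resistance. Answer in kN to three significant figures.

203 kN

R_n = μ · D_u · h_f · T_b · n_s · n_b = 0.3 × 1.13 × 1.0 × 176 × 1 × 4 = 238.7 kN.
Design strength φR_n = 0.85 × 238.7 = 203 kN.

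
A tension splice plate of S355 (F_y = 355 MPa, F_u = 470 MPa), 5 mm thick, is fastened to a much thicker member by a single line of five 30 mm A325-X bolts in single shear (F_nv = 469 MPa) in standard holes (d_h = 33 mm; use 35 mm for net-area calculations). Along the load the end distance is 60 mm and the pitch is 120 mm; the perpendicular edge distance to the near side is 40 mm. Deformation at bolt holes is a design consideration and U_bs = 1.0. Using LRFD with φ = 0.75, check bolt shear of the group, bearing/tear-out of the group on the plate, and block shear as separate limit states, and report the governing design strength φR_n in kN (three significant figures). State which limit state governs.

444 kN (block shear governs)

Bolt shear: A_b = π·30²/4 = 706.9 mm²; R_n = 469 × 706.9 × 5 × 1 / 1000 = 1658 kN → 0.75 × 1658 = 1240 kN.
Bearing: edge l_c = 43.5, r_n = 122.7 kN; interior l_c = 87, r_n = 169.2 kN; R_n = 122.7 + 4·169.2 = 799.5 kN → 600 kN.
Block shear: A_gv = 2700, A_nv = 1912, A_nt = 112.5 mm²; R_n = min(0.6F_uA_nv, 0.6F_yA_gv) + U_bs·F_u·A_nt = 592.2 kN → 444 kN.
Block shear governs: 444 kN.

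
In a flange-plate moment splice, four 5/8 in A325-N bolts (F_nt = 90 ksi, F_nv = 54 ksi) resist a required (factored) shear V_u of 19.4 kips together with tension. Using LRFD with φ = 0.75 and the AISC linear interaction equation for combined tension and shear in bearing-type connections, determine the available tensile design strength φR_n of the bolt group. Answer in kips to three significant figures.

75.4 kips

A_b = π·0.625²/4 = 0.3068 in²; f_rv = 19.4 / (4 × 0.3068) = 15.81 ksi.
F'_nt = 1.3 F_nt − (F_nt / φF_nv) f_rv = 1.3·90 − (90/(0.75·54))·15.81 = 81.87 ksi, capped at F_nt → F'_nt = 81.87 ksi.
R_n = F'_nt · A_b · n = 81.87 × 0.3068 × 4 = 100.5 kips.
Design strength φR_n = 0.75 × 100.5 = 75.4 kips.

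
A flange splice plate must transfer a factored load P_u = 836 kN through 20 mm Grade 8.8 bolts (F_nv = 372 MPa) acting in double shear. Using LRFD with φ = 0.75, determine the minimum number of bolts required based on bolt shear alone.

A_b = π·20²/4 = 314.2 mm².
Per-bolt design strength φR_n = 0.75 × 372 × 314.2 × 2 / 1000 = 175.3 kN.
n ≥ 836 / 175.3 = 4.769 → use 5 bolts.

5 bolts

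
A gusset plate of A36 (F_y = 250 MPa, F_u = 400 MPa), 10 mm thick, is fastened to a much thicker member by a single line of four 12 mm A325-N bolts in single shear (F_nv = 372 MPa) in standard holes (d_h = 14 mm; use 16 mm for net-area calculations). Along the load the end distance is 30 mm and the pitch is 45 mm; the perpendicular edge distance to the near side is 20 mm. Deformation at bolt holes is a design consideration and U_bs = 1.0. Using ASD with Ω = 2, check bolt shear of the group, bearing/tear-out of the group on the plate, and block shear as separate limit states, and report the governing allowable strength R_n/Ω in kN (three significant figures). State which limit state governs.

Bolt shear: A_b = π·12²/4 = 113.1 mm²; R_n = 372 × 113.1 × 4 × 1 / 1000 = 168.3 kN → 168.3 / 2 = 84.1 kN.
Bearing: edge l_c = 23, r_n = 110.4 kN; interior l_c = 31, r_n = 115.2 kN; R_n = 110.4 + 3·115.2 = 456 kN → 228 kN.
Block shear: A_gv = 1650, A_nv = 1090, A_nt = 120 mm²; R_n = min(0.6F_uA_nv, 0.6F_yA_gv) + U_bs·F_u·A_nt = 295.5 kN → 148 kN.
Bolt shear governs: 84.1 kN.

84.1 kN (bolt shear governs)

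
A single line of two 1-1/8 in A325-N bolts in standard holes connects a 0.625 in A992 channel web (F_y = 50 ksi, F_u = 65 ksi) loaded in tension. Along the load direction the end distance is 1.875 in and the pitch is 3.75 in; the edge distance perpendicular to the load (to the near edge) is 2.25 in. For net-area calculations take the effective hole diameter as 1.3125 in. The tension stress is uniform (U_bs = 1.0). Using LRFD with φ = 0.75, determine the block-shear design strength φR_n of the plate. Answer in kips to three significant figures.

Shear plane L_v = 1.875 + 1·3.75 = 5.625 in; A_gv = 5.625 × 0.625 = 3.516 in².
A_nv = (5.625 − 1.5·1.3125) × 0.625 = 2.285 in².
A_nt = (2.25 − 0.5·1.3125) × 0.625 = 0.9961 in².
0.6 F_u A_nv = 89.12 kips; 0.6 F_y A_gv = 105.5 kips → shear rupture governs the shear term.
R_n = 89.12 + 1.0 × 65 × 0.9961 = 153.9 kips.
Design strength φR_n = 0.75 × 153.9 = 115 kips.

115 kips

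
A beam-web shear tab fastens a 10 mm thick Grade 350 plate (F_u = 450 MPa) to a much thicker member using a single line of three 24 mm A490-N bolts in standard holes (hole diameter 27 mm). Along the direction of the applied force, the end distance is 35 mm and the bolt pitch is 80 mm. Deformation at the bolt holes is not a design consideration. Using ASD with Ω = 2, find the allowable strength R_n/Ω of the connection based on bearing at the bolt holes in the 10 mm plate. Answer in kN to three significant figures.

397 kN

Per bolt r_n = 1.5 l_c t F_u ≤ 3.0 d t F_u; upper limit = 3.0 × 24 × 10 × 450 / 1000 = 324 kN.
Edge bolt: l_c = 35 − 27/2 = 21.5 mm → 1.5 × 21.5 × 10 × 450 / 1000 = 145.1 → r_n = 145.1 kN.
Interior bolts: l_c = 80 − 27 = 53 mm → 1.5 × 53 × 10 × 450 / 1000 = 357.8 → r_n = 324 kN.
R_n = 1 × 145.1 + 2 × 324 = 793.1 kN.
Allowable strength R_n/Ω = 793.1 / 2 = 397 kN.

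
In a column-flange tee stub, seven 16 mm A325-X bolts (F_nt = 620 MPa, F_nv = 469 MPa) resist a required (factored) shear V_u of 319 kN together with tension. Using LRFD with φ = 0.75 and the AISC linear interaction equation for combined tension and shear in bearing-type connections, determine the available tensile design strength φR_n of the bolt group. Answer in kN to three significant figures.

429 kN

A_b = π·16²/4 = 201.1 mm²; f_rv = 319 × 1000 / (7 × 201.1) = 226.7 MPa.
F'_nt = 1.3 F_nt − (F_nt / φF_nv) f_rv = 1.3·620 − (620/(0.75·469))·226.7 = 406.5 MPa, capped at F_nt → F'_nt = 406.5 MPa.
R_n = F'_nt · A_b · n = 406.5 × 201.1 × 7 / 1000 = 572.1 kN.
Design strength φR_n = 0.75 × 572.1 = 429 kN.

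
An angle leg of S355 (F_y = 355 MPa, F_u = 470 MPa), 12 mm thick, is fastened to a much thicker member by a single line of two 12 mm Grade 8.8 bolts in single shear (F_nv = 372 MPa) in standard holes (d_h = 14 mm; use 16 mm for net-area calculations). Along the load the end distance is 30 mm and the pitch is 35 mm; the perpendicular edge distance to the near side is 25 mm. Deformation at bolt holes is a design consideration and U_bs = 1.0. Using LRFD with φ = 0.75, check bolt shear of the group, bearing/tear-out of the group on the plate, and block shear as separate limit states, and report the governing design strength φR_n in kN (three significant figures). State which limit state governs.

63.1 kN (bolt shear governs)

Bolt shear: A_b = π·12²/4 = 113.1 mm²; R_n = 372 × 113.1 × 2 × 1 / 1000 = 84.14 kN → 0.75 × 84.14 = 63.1 kN.
Bearing: edge l_c = 23, r_n = 155.7 kN; interior l_c = 21, r_n = 142.1 kN; R_n = 155.7 + 1·142.1 = 297.8 kN → 223 kN.
Block shear: A_gv = 780, A_nv = 492, A_nt = 204 mm²; R_n = min(0.6F_uA_nv, 0.6F_yA_gv) + U_bs·F_u·A_nt = 234.6 kN → 176 kN.
Bolt shear governs: 63.1 kN.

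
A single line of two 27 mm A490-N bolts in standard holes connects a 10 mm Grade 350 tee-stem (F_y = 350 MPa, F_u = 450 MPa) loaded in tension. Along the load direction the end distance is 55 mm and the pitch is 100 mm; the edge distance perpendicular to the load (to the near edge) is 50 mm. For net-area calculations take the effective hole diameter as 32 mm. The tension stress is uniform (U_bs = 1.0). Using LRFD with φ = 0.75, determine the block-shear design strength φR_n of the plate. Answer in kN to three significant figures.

331 kN

Shear plane L_v = 55 + 1·100 = 155 mm; A_gv = 155 × 10 = 1550 mm².
A_nv = (155 − 1.5·32) × 10 = 1070 mm².
A_nt = (50 − 0.5·32) × 10 = 340 mm².
0.6 F_u A_nv = 288.9 kN; 0.6 F_y A_gv = 325.5 kN → shear rupture governs the shear term.
R_n = 288.9 + 1.0 × 450 × 340 / 1000 = 441.9 kN.
Design strength φR_n = 0.75 × 441.9 = 331 kN.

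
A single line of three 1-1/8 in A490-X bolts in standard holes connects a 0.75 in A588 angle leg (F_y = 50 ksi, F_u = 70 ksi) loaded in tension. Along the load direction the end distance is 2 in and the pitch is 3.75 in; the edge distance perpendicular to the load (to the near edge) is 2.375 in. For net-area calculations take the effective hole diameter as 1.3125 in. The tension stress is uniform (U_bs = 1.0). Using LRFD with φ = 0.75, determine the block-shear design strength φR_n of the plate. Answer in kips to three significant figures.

215 kips

Shear plane L_v = 2 + 2·3.75 = 9.5 in; A_gv = 9.5 × 0.75 = 7.125 in².
A_nv = (9.5 − 2.5·1.3125) × 0.75 = 4.664 in².
A_nt = (2.375 − 0.5·1.3125) × 0.75 = 1.289 in².
0.6 F_u A_nv = 195.9 kips; 0.6 F_y A_gv = 213.8 kips → shear rupture governs the shear term.
R_n = 195.9 + 1.0 × 70 × 1.289 = 286.1 kips.
Design strength φR_n = 0.75 × 286.1 = 215 kips.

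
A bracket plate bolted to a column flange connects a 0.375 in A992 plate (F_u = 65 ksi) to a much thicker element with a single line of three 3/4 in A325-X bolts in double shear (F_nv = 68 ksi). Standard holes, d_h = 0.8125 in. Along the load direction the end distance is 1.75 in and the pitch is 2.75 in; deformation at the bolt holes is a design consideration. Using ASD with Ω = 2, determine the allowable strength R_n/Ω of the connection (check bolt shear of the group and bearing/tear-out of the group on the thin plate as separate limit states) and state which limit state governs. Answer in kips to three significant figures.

Bolt shear: A_b = π·0.75²/4 = 0.4418 in²; R_n = 68 × 0.4418 × 3 × 2 = 180.2 kips → 180.2 / 2 = 90.1 kips.
Bearing (1.2 l_c t F_u ≤ 2.4 d t F_u): upper limit = 2.4·0.75·0.375·65 = 43.87 kips.
  Edge l_c = 1.75 − 0.8125/2 = 1.344 → r_n = 39.3 kips; interior l_c = 2.75 − 0.8125 = 1.938 → r_n = 43.87 kips.
  R_n,bearing = 1·39.3 + 2·43.87 = 127.1 kips → 127.1 / 2 = 63.5 kips.
Bearing governs: 63.5 kips.

63.5 kips (bearing governs)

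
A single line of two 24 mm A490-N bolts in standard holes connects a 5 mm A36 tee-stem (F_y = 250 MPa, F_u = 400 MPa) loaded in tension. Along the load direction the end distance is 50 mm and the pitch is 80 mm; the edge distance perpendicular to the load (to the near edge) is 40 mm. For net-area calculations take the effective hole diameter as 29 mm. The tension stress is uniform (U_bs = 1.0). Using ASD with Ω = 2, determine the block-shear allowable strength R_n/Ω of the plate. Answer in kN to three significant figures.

74.2 kN

Shear plane L_v = 50 + 1·80 = 130 mm; A_gv = 130 × 5 = 650 mm².
A_nv = (130 − 1.5·29) × 5 = 432.5 mm².
A_nt = (40 − 0.5·29) × 5 = 127.5 mm².
0.6 F_u A_nv = 103.8 kN; 0.6 F_y A_gv = 97.5 kN → shear yielding governs the shear term.
R_n = 97.5 + 1.0 × 400 × 127.5 / 1000 = 148.5 kN.
Allowable strength R_n/Ω = 148.5 / 2 = 74.2 kN.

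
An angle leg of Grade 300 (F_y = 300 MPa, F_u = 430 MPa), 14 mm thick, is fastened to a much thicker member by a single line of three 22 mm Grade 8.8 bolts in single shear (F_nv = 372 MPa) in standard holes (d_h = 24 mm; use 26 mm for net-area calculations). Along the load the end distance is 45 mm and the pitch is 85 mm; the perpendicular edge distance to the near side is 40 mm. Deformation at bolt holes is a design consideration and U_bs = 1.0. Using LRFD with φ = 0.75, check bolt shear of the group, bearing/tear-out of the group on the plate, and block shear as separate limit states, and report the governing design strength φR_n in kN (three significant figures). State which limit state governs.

318 kN (bolt shear governs)

Bolt shear: A_b = π·22²/4 = 380.1 mm²; R_n = 372 × 380.1 × 3 × 1 / 1000 = 424.2 kN → 0.75 × 424.2 = 318 kN.
Bearing: edge l_c = 33, r_n = 238.4 kN; interior l_c = 61, r_n = 317.9 kN; R_n = 238.4 + 2·317.9 = 874.1 kN → 656 kN.
Block shear: A_gv = 3010, A_nv = 2100, A_nt = 378 mm²; R_n = min(0.6F_uA_nv, 0.6F_yA_gv) + U_bs·F_u·A_nt = 704.3 kN → 528 kN.
Bolt shear governs: 318 kN.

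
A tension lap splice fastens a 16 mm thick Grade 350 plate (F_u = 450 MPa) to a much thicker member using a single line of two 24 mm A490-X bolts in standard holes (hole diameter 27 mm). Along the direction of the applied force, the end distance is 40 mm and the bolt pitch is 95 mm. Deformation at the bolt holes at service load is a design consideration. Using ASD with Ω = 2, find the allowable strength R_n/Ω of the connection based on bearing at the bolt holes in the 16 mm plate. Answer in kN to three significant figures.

Per bolt r_n = 1.2 l_c t F_u ≤ 2.4 d t F_u; upper limit = 2.4 × 24 × 16 × 450 / 1000 = 414.7 kN.
Edge bolt: l_c = 40 − 27/2 = 26.5 mm → 1.2 × 26.5 × 16 × 450 / 1000 = 229 → r_n = 229 kN.
Interior bolts: l_c = 95 − 27 = 68 mm → 1.2 × 68 × 16 × 450 / 1000 = 587.5 → r_n = 414.7 kN.
R_n = 1 × 229 + 1 × 414.7 = 643.7 kN.
Allowable strength R_n/Ω = 643.7 / 2 = 322 kN.

322 kN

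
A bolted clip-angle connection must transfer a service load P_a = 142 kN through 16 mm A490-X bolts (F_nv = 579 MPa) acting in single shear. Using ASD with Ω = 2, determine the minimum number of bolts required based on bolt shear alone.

A_b = π·16²/4 = 201.1 mm².
Per-bolt allowable strength R_n/Ω = 579 × 201.1 × 1 / 1000 / 2 = 58.21 kN.
n ≥ 142 / 58.21 = 2.44 → use 3 bolts.

3 bolts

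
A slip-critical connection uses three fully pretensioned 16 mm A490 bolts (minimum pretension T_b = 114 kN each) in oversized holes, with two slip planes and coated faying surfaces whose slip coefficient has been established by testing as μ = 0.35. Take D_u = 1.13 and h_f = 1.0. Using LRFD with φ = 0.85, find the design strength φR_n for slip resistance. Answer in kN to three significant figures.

R_n = μ · D_u · h_f · T_b · n_s · n_b = 0.35 × 1.13 × 1.0 × 114 × 2 × 3 = 270.5 kN.
Design strength φR_n = 0.85 × 270.5 = 230 kN.

230 kN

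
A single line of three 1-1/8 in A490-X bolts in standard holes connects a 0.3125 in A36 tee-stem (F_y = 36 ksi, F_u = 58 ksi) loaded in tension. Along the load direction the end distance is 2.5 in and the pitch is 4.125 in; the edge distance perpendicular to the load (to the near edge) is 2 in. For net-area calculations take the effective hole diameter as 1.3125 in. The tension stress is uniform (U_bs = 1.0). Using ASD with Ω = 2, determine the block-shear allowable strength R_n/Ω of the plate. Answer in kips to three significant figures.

Shear plane L_v = 2.5 + 2·4.125 = 10.75 in; A_gv = 10.75 × 0.3125 = 3.359 in².
A_nv = (10.75 − 2.5·1.3125) × 0.3125 = 2.334 in².
A_nt = (2 − 0.5·1.3125) × 0.3125 = 0.4199 in².
0.6 F_u A_nv = 81.22 kips; 0.6 F_y A_gv = 72.56 kips → shear yielding governs the shear term.
R_n = 72.56 + 1.0 × 58 × 0.4199 = 96.92 kips.
Allowable strength R_n/Ω = 96.92 / 2 = 48.5 kips.

48.5 kips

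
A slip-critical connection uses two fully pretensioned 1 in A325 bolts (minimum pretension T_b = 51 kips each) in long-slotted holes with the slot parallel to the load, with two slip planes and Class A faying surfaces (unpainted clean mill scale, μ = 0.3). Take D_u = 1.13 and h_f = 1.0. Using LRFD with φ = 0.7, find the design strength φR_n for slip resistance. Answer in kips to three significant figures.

R_n = μ · D_u · h_f · T_b · n_s · n_b = 0.3 × 1.13 × 1.0 × 51 × 2 × 2 = 69.16 kips.
Design strength φR_n = 0.7 × 69.16 = 48.4 kips.

48.4 kips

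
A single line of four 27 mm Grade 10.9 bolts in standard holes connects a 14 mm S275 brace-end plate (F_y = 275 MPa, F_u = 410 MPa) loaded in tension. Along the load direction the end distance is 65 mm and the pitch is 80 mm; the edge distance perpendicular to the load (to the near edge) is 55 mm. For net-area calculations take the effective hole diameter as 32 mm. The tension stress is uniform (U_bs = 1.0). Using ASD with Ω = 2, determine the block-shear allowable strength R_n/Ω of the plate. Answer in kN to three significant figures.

Shear plane L_v = 65 + 3·80 = 305 mm; A_gv = 305 × 14 = 4270 mm².
A_nv = (305 − 3.5·32) × 14 = 2702 mm².
A_nt = (55 − 0.5·32) × 14 = 546 mm².
0.6 F_u A_nv = 664.7 kN; 0.6 F_y A_gv = 704.6 kN → shear rupture governs the shear term.
R_n = 664.7 + 1.0 × 410 × 546 / 1000 = 888.6 kN.
Allowable strength R_n/Ω = 888.6 / 2 = 444 kN.

444 kN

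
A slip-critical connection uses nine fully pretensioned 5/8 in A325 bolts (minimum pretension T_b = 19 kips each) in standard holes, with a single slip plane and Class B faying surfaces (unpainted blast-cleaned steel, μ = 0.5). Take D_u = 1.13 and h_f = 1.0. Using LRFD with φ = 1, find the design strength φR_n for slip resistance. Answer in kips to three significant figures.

R_n = μ · D_u · h_f · T_b · n_s · n_b = 0.5 × 1.13 × 1.0 × 19 × 1 × 9 = 96.61 kips.
Design strength φR_n = 1 × 96.61 = 96.6 kips.

96.6 kips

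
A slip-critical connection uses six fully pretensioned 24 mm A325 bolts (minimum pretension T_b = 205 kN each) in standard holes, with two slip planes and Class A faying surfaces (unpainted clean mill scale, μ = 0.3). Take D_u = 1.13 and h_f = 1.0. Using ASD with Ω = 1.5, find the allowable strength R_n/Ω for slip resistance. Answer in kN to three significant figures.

556 kN

R_n = μ · D_u · h_f · T_b · n_s · n_b = 0.3 × 1.13 × 1.0 × 205 × 2 × 6 = 833.9 kN.
Allowable strength R_n/Ω = 833.9 / 1.5 = 556 kN.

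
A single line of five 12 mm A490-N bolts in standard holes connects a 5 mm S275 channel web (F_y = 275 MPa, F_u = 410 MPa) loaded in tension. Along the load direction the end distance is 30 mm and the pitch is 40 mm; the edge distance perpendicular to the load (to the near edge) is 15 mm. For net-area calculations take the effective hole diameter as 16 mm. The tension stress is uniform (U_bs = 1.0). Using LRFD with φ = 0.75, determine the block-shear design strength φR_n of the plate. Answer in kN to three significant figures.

120 kN

Shear plane L_v = 30 + 4·40 = 190 mm; A_gv = 190 × 5 = 950 mm².
A_nv = (190 − 4.5·16) × 5 = 590 mm².
A_nt = (15 − 0.5·16) × 5 = 35 mm².
0.6 F_u A_nv = 145.1 kN; 0.6 F_y A_gv = 156.8 kN → shear rupture governs the shear term.
R_n = 145.1 + 1.0 × 410 × 35 / 1000 = 159.5 kN.
Design strength φR_n = 0.75 × 159.5 = 120 kN.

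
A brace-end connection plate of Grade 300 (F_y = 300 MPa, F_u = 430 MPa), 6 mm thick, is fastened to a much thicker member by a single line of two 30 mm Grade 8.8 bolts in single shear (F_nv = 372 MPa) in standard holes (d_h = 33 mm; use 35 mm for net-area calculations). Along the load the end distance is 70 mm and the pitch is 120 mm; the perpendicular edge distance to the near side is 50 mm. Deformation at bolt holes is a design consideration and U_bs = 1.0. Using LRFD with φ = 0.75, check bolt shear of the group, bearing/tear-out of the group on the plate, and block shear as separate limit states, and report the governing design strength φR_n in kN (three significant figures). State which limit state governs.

217 kN (block shear governs)

Bolt shear: A_b = π·30²/4 = 706.9 mm²; R_n = 372 × 706.9 × 2 × 1 / 1000 = 525.9 kN → 0.75 × 525.9 = 394 kN.
Bearing: edge l_c = 53.5, r_n = 165.6 kN; interior l_c = 87, r_n = 185.8 kN; R_n = 165.6 + 1·185.8 = 351.4 kN → 264 kN.
Block shear: A_gv = 1140, A_nv = 825, A_nt = 195 mm²; R_n = min(0.6F_uA_nv, 0.6F_yA_gv) + U_bs·F_u·A_nt = 289.1 kN → 217 kN.
Block shear governs: 217 kN.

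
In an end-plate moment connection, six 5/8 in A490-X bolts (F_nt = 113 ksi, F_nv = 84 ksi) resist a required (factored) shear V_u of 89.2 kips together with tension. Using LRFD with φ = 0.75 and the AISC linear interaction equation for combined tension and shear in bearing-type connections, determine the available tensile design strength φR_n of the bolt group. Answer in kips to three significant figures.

A_b = π·0.625²/4 = 0.3068 in²; f_rv = 89.2 / (6 × 0.3068) = 48.46 ksi.
F'_nt = 1.3 F_nt − (F_nt / φF_nv) f_rv = 1.3·113 − (113/(0.75·84))·48.46 = 59.98 ksi, capped at F_nt → F'_nt = 59.98 ksi.
R_n = F'_nt · A_b · n = 59.98 × 0.3068 × 6 = 110.4 kips.
Design strength φR_n = 0.75 × 110.4 = 82.8 kips.

82.8 kips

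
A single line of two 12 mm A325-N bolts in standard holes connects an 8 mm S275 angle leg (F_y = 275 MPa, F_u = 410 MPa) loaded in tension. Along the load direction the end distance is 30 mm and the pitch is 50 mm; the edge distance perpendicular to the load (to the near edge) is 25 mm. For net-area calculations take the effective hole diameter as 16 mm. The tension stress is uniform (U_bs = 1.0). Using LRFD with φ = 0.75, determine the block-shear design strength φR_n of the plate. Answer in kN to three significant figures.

121 kN

Shear plane L_v = 30 + 1·50 = 80 mm; A_gv = 80 × 8 = 640 mm².
A_nv = (80 − 1.5·16) × 8 = 448 mm².
A_nt = (25 − 0.5·16) × 8 = 136 mm².
0.6 F_u A_nv = 110.2 kN; 0.6 F_y A_gv = 105.6 kN → shear yielding governs the shear term.
R_n = 105.6 + 1.0 × 410 × 136 / 1000 = 161.4 kN.
Design strength φR_n = 0.75 × 161.4 = 121 kN.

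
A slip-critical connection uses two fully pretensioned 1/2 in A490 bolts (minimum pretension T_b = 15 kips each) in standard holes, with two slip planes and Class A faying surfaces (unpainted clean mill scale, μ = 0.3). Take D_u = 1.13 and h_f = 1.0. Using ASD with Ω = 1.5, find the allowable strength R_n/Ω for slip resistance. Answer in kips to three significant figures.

R_n = μ · D_u · h_f · T_b · n_s · n_b = 0.3 × 1.13 × 1.0 × 15 × 2 × 2 = 20.34 kips.
Allowable strength R_n/Ω = 20.34 / 1.5 = 13.6 kips.

13.6 kips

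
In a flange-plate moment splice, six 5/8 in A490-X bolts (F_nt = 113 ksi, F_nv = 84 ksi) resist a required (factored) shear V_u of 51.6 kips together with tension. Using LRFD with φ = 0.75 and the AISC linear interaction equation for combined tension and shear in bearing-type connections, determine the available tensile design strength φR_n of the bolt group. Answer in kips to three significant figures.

A_b = π·0.625²/4 = 0.3068 in²; f_rv = 51.6 / (6 × 0.3068) = 28.03 ksi.
F'_nt = 1.3 F_nt − (F_nt / φF_nv) f_rv = 1.3·113 − (113/(0.75·84))·28.03 = 96.62 ksi, capped at F_nt → F'_nt = 96.62 ksi.
R_n = F'_nt · A_b · n = 96.62 × 0.3068 × 6 = 177.9 kips.
Design strength φR_n = 0.75 × 177.9 = 133 kips.

133 kips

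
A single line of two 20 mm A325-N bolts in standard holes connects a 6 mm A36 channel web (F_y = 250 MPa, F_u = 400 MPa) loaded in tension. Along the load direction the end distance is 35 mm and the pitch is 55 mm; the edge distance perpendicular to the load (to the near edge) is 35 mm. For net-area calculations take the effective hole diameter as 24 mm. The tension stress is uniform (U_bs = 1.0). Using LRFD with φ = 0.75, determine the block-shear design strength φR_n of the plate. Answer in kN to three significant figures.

Shear plane L_v = 35 + 1·55 = 90 mm; A_gv = 90 × 6 = 540 mm².
A_nv = (90 − 1.5·24) × 6 = 324 mm².
A_nt = (35 − 0.5·24) × 6 = 138 mm².
0.6 F_u A_nv = 77.76 kN; 0.6 F_y A_gv = 81 kN → shear rupture governs the shear term.
R_n = 77.76 + 1.0 × 400 × 138 / 1000 = 133 kN.
Design strength φR_n = 0.75 × 133 = 99.7 kN.

99.7 kN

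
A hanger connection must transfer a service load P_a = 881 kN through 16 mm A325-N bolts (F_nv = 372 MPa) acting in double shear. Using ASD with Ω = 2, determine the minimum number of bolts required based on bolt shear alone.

A_b = π·16²/4 = 201.1 mm².
Per-bolt allowable strength R_n/Ω = 372 × 201.1 × 2 / 1000 / 2 = 74.8 kN.
n ≥ 881 / 74.8 = 11.78 → use 12 bolts.

12 bolts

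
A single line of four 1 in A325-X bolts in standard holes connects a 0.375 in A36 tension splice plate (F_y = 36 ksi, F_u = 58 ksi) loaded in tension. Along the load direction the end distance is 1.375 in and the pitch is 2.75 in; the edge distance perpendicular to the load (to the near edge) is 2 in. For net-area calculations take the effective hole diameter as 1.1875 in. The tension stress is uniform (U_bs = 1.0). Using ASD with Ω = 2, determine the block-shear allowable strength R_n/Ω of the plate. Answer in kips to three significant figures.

Shear plane L_v = 1.375 + 3·2.75 = 9.625 in; A_gv = 9.625 × 0.375 = 3.609 in².
A_nv = (9.625 − 3.5·1.1875) × 0.375 = 2.051 in².
A_nt = (2 − 0.5·1.1875) × 0.375 = 0.5273 in².
0.6 F_u A_nv = 71.37 kips; 0.6 F_y A_gv = 77.96 kips → shear rupture governs the shear term.
R_n = 71.37 + 1.0 × 58 × 0.5273 = 102 kips.
Allowable strength R_n/Ω = 102 / 2 = 51 kips.

51 kips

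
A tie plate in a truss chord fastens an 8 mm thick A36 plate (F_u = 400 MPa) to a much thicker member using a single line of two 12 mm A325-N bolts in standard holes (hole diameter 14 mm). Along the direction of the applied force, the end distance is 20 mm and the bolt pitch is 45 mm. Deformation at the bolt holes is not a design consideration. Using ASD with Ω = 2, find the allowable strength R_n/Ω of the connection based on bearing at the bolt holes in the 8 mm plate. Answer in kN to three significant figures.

Per bolt r_n = 1.5 l_c t F_u ≤ 3.0 d t F_u; upper limit = 3.0 × 12 × 8 × 400 / 1000 = 115.2 kN.
Edge bolt: l_c = 20 − 14/2 = 13 mm → 1.5 × 13 × 8 × 400 / 1000 = 62.4 → r_n = 62.4 kN.
Interior bolts: l_c = 45 − 14 = 31 mm → 1.5 × 31 × 8 × 400 / 1000 = 148.8 → r_n = 115.2 kN.
R_n = 1 × 62.4 + 1 × 115.2 = 177.6 kN.
Allowable strength R_n/Ω = 177.6 / 2 = 88.8 kN.

88.8 kN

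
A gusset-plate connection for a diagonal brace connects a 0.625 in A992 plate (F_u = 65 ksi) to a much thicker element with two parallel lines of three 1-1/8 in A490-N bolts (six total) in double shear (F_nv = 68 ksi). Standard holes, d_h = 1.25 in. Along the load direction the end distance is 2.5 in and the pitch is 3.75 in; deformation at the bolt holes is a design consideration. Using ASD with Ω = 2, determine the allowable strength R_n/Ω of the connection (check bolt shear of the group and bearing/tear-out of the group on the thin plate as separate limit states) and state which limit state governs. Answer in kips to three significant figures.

311 kips (bearing governs)

Bolt shear: A_b = π·1.125²/4 = 0.994 in²; R_n = 68 × 0.994 × 6 × 2 = 811.1 kips → 811.1 / 2 = 406 kips.
Bearing (1.2 l_c t F_u ≤ 2.4 d t F_u): upper limit = 2.4·1.125·0.625·65 = 109.7 kips.
  Edge l_c = 2.5 − 1.25/2 = 1.875 → r_n = 91.41 kips; interior l_c = 3.75 − 1.25 = 2.5 → r_n = 109.7 kips.
  R_n,bearing = 2·91.41 + 4·109.7 = 621.6 kips → 621.6 / 2 = 311 kips.
Bearing governs: 311 kips.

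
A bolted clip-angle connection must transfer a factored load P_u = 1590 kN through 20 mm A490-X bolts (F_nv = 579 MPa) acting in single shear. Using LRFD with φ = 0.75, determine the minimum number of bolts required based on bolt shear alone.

A_b = π·20²/4 = 314.2 mm².
Per-bolt design strength φR_n = 0.75 × 579 × 314.2 × 1 / 1000 = 136.4 kN.
n ≥ 1590 / 136.4 = 11.65 → use 12 bolts.

12 bolts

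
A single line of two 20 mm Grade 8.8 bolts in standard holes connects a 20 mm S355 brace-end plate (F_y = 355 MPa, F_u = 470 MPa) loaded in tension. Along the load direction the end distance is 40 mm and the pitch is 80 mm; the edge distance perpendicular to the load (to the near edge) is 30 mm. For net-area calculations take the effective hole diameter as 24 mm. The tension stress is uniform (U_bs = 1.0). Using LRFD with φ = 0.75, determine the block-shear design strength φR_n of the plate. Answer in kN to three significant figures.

482 kN

Shear plane L_v = 40 + 1·80 = 120 mm; A_gv = 120 × 20 = 2400 mm².
A_nv = (120 − 1.5·24) × 20 = 1680 mm².
A_nt = (30 − 0.5·24) × 20 = 360 mm².
0.6 F_u A_nv = 473.8 kN; 0.6 F_y A_gv = 511.2 kN → shear rupture governs the shear term.
R_n = 473.8 + 1.0 × 470 × 360 / 1000 = 643 kN.
Design strength φR_n = 0.75 × 643 = 482 kN.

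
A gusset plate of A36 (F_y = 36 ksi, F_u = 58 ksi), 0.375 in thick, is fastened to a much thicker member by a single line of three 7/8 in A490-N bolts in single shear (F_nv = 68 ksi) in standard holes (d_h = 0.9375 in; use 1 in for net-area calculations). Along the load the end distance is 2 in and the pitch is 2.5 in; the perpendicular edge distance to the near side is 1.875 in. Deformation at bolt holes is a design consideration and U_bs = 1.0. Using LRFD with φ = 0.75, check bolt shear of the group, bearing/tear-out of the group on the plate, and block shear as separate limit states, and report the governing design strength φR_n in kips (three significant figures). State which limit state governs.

Bolt shear: A_b = π·0.875²/4 = 0.6013 in²; R_n = 68 × 0.6013 × 3 × 1 = 122.7 kips → 0.75 × 122.7 = 92 kips.
Bearing: edge l_c = 1.531, r_n = 39.97 kips; interior l_c = 1.562, r_n = 40.78 kips; R_n = 39.97 + 2·40.78 = 121.5 kips → 91.1 kips.
Block shear: A_gv = 2.625, A_nv = 1.688, A_nt = 0.5156 in²; R_n = min(0.6F_uA_nv, 0.6F_yA_gv) + U_bs·F_u·A_nt = 86.61 kips → 65 kips.
Block shear governs: 65 kips.

65 kips (block shear governs)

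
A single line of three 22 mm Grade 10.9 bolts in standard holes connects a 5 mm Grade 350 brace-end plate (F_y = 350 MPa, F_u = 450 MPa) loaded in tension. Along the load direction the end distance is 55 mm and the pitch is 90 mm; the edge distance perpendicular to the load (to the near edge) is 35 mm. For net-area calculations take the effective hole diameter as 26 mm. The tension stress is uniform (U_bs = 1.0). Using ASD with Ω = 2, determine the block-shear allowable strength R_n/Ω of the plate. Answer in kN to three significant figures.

Shear plane L_v = 55 + 2·90 = 235 mm; A_gv = 235 × 5 = 1175 mm².
A_nv = (235 − 2.5·26) × 5 = 850 mm².
A_nt = (35 − 0.5·26) × 5 = 110 mm².
0.6 F_u A_nv = 229.5 kN; 0.6 F_y A_gv = 246.8 kN → shear rupture governs the shear term.
R_n = 229.5 + 1.0 × 450 × 110 / 1000 = 279 kN.
Allowable strength R_n/Ω = 279 / 2 = 140 kN.

140 kN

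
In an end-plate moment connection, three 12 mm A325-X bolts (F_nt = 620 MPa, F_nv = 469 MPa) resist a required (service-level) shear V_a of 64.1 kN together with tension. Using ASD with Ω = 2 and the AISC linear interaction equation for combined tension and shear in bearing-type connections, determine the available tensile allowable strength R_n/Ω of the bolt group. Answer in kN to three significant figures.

52 kN

A_b = π·12²/4 = 113.1 mm²; f_rv = 64.1 × 1000 / (3 × 113.1) = 188.9 MPa.
F'_nt = 1.3 F_nt − (Ω F_nt / F_nv) f_rv = 1.3·620 − (2·620/469)·188.9 = 306.5 MPa, capped at F_nt → F'_nt = 306.5 MPa.
R_n = F'_nt · A_b · n = 306.5 × 113.1 × 3 / 1000 = 104 kN.
Allowable strength R_n/Ω = 104 / 2 = 52 kN.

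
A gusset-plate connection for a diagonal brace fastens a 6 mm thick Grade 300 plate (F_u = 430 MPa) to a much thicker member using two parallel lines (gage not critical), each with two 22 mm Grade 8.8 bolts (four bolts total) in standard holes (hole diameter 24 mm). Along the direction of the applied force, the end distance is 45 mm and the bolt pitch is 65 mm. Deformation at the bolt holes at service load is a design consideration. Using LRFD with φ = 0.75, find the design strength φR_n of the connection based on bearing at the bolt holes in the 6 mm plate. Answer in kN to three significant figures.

344 kN

Per bolt r_n = 1.2 l_c t F_u ≤ 2.4 d t F_u; upper limit = 2.4 × 22 × 6 × 430 / 1000 = 136.2 kN.
Edge bolt: l_c = 45 − 24/2 = 33 mm → 1.2 × 33 × 6 × 430 / 1000 = 102.2 → r_n = 102.2 kN.
Interior bolts: l_c = 65 − 24 = 41 mm → 1.2 × 41 × 6 × 430 / 1000 = 126.9 → r_n = 126.9 kN.
R_n = 2 × 102.2 + 2 × 126.9 = 458.2 kN.
Design strength φR_n = 0.75 × 458.2 = 344 kN.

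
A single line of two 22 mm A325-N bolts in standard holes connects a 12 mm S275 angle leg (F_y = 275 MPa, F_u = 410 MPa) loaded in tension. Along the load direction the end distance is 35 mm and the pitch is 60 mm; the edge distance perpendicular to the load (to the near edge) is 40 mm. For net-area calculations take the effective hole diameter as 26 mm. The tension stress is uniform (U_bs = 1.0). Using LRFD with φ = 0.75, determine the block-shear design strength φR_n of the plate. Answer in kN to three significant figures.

Shear plane L_v = 35 + 1·60 = 95 mm; A_gv = 95 × 12 = 1140 mm².
A_nv = (95 − 1.5·26) × 12 = 672 mm².
A_nt = (40 − 0.5·26) × 12 = 324 mm².
0.6 F_u A_nv = 165.3 kN; 0.6 F_y A_gv = 188.1 kN → shear rupture governs the shear term.
R_n = 165.3 + 1.0 × 410 × 324 / 1000 = 298.2 kN.
Design strength φR_n = 0.75 × 298.2 = 224 kN.

224 kN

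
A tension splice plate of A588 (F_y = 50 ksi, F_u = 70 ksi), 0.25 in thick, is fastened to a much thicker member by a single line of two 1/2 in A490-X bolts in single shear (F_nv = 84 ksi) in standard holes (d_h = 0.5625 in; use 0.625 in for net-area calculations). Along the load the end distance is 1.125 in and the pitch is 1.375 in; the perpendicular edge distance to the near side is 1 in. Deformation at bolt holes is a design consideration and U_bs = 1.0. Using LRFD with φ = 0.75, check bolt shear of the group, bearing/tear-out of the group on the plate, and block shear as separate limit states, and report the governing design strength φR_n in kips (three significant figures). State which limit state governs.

21.3 kips (block shear governs)

Bolt shear: A_b = π·0.5²/4 = 0.1963 in²; R_n = 84 × 0.1963 × 2 × 1 = 32.99 kips → 0.75 × 32.99 = 24.7 kips.
Bearing: edge l_c = 0.8438, r_n = 17.72 kips; interior l_c = 0.8125, r_n = 17.06 kips; R_n = 17.72 + 1·17.06 = 34.78 kips → 26.1 kips.
Block shear: A_gv = 0.625, A_nv = 0.3906, A_nt = 0.1719 in²; R_n = min(0.6F_uA_nv, 0.6F_yA_gv) + U_bs·F_u·A_nt = 28.44 kips → 21.3 kips.
Block shear governs: 21.3 kips.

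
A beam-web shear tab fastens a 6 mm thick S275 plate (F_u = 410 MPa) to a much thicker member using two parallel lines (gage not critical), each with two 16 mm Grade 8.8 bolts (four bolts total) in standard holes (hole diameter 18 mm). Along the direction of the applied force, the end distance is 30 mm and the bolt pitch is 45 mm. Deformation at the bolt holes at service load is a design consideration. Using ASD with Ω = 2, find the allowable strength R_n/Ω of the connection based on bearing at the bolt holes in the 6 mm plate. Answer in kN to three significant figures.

142 kN

Per bolt r_n = 1.2 l_c t F_u ≤ 2.4 d t F_u; upper limit = 2.4 × 16 × 6 × 410 / 1000 = 94.46 kN.
Edge bolt: l_c = 30 − 18/2 = 21 mm → 1.2 × 21 × 6 × 410 / 1000 = 61.99 → r_n = 61.99 kN.
Interior bolts: l_c = 45 − 18 = 27 mm → 1.2 × 27 × 6 × 410 / 1000 = 79.7 → r_n = 79.7 kN.
R_n = 2 × 61.99 + 2 × 79.7 = 283.4 kN.
Allowable strength R_n/Ω = 283.4 / 2 = 142 kN.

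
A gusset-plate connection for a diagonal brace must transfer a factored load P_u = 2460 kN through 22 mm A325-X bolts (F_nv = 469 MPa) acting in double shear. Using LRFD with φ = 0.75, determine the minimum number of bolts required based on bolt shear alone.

A_b = π·22²/4 = 380.1 mm².
Per-bolt design strength φR_n = 0.75 × 469 × 380.1 × 2 / 1000 = 267.4 kN.
n ≥ 2460 / 267.4 = 9.199 → use 10 bolts.

10 bolts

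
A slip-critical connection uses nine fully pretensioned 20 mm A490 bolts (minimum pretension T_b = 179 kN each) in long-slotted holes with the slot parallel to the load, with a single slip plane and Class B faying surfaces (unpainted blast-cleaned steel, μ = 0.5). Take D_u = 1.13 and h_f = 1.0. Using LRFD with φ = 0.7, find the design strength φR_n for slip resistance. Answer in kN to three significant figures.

R_n = μ · D_u · h_f · T_b · n_s · n_b = 0.5 × 1.13 × 1.0 × 179 × 1 × 9 = 910.2 kN.
Design strength φR_n = 0.7 × 910.2 = 637 kN.

637 kN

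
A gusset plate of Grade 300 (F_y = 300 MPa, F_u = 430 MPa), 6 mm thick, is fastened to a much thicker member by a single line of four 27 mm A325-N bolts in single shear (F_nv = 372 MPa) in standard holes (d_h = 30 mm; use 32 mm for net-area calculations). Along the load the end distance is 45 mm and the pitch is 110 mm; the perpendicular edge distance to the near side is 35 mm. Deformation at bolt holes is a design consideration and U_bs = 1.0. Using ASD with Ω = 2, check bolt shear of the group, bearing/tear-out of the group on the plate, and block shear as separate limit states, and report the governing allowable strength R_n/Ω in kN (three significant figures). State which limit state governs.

Bolt shear: A_b = π·27²/4 = 572.6 mm²; R_n = 372 × 572.6 × 4 × 1 / 1000 = 852 kN → 852 / 2 = 426 kN.
Bearing: edge l_c = 30, r_n = 92.88 kN; interior l_c = 80, r_n = 167.2 kN; R_n = 92.88 + 3·167.2 = 594.4 kN → 297 kN.
Block shear: A_gv = 2250, A_nv = 1578, A_nt = 114 mm²; R_n = min(0.6F_uA_nv, 0.6F_yA_gv) + U_bs·F_u·A_nt = 454 kN → 227 kN.
Block shear governs: 227 kN.

227 kN (block shear governs)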